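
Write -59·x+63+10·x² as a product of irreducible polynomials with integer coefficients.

(2·x-9)·(5·x-7)

Need a pair with product 10·63 = 630 and sum -59: that's -14 and -45.
Split the middle term: 10·x²-14·x - 45·x+63 = 2·x·(5·x-7) - 9·(5·x-7).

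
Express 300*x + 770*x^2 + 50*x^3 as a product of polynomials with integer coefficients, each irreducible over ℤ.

Pull out the common factor 10*x, then factor the remaining trinomial.

10*x*(5*x + 2)*(x + 15)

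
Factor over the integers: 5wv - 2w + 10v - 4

(5v - 2)(w + 2)

Group as (5wv - 2w) + (10v - 4) = w(5v - 2) + 2(5v - 2).
Both groups share the factor (5v - 2).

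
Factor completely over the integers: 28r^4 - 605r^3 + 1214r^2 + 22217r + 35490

Trying the rational-root candidates, r = -13/4 is a root, so (4r + 13) divides it; the quotient is 7r^3 - 174r^2 + 869r + 2730.
Continuing, r = 13 is a root, giving the factor (r - 13) and quotient 7r^2 - 83r - 210.
The remaining quadratic factors as (7r + 15)(r - 14).

(4r + 13)(7r + 15)(r - 13)(r - 14)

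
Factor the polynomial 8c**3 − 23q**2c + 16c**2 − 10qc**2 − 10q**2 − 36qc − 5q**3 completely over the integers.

−(5q − 2c)(q + 4c)(q + c + 2)

Group: q(−5q**2 − 18qc + 8c**2) + (c + 2)(−5q**2 − 18qc + 8c**2); both groups contain (−5q**2 − 18qc + 8c**2), so (q + c + 2) is a factor with cofactor −5q**2 − 18qc + 8c**2.
The cofactor groups again: −5q**2 − 18qc + 8c**2 = −q(5q − 2c) − 4c(5q − 2c); both groups contain (5q − 2c), giving −(q + 4c)(5q − 2c).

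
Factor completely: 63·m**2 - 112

Factor out 7, leaving 9·m**2 - 16, which is a difference of two squares.

7·(3·m + 4)·(3·m - 4)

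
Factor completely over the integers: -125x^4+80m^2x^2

5x^2(4m+5x)(4m-5x)

Every term has a factor of 5x^2. Then 16m^2-25x^2 = (4m)² − (5x)².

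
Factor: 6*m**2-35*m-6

Need a pair with product 6·(-6) = -36 and sum -35: that's 1 and -36.
Split the middle term: 6*m**2+m - 36*m-6 = m*(6*m+1) - 6*(6*m+1).

(6*m+1)*(m-6)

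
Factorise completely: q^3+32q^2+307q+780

(q+13)(q+15)(q+4)

Trying the rational-root candidates, q = −4 is a root, so (q+4) divides it; the quotient is q^2+28q+195.
The remaining quadratic factors as (q+15)(q+13).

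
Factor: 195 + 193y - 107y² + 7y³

Trying the rational-root candidates, y = -5/7 is a root, giving the factor (7y + 5) and quotient y² - 16y + 39.
The remaining quadratic factors as (y - 13)(y - 3).

(7y + 5)(y - 13)(y - 3)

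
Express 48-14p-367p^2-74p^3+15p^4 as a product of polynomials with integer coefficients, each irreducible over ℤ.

By the rational root theorem, p = 8 is a root, so (p-8) is a factor; dividing leaves 15p^3+46p^2+p-6.
Next, p = -2/5 is a root, giving the factor (5p+2) and quotient 3p^2+8p-3.
The remaining quadratic factors as (p+3)(3p-1).

(3p-1)(5p+2)(p+3)(p-8)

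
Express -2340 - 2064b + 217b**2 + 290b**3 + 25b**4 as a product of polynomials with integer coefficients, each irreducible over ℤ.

(5b + 6)(5b - 13)(b + 10)(b + 3)

Testing divisors of the constant over divisors of the leading coefficient, b = -10 is a root, giving the factor (b + 10) and quotient 25b**3 + 40b**2 - 183b - 234.
Then b = 13/5 is a root, so (5b - 13) is a factor; dividing leaves 5b**2 + 21b + 18.
The remaining quadratic factors as (b + 3)(5b + 6).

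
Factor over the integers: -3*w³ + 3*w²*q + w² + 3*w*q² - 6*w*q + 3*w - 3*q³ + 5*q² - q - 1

-(3*w - 3*q - 1)*(w - q + 1)*(w + q - 1)

Group: w*(-3*w² + 4*w + 3*q² - 2*q - 1) + (-q + 1)*(-3*w² + 4*w + 3*q² - 2*q - 1); both groups contain (-3*w² + 4*w + 3*q² - 2*q - 1), so (w - q + 1) is a factor with cofactor -3*w² + 4*w + 3*q² - 2*q - 1.
The cofactor groups again: -3*w² + 4*w + 3*q² - 2*q - 1 = -w*(3*w - 3*q - 1) + (-q + 1)*(3*w - 3*q - 1); both groups contain (3*w - 3*q - 1), giving -(w + q - 1)*(3*w - 3*q - 1).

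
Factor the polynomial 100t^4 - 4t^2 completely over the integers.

Pull out the common factor 4t^2; 25t^2 - 1 is a difference of squares.

4t^2(5t + 1)(5t - 1)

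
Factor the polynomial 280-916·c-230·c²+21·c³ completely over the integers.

(3·c+10)·(7·c-2)·(c-14)

Among the possible rational roots, c = 2/7 is a root, so (7·c-2) is a factor; dividing leaves 3·c²-32·c-140.
The remaining quadratic factors as (c-14)(3·c+10).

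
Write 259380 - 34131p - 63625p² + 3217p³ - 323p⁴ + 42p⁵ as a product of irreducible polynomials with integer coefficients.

Among the possible rational roots, p = 11/6 is a root, so (6p - 11) divides it; the quotient is 7p⁴ - 41p³ + 461p² - 9759p - 23580.
Next, p = -15/7 is a root, giving the factor (7p + 15) and quotient p³ - 8p² + 83p - 1572.
Then p = 12 is a root, giving the factor (p - 12) and quotient p² + 4p + 131.
The quadratic p² + 4p + 131 has discriminant -508 < 0 and is irreducible over ℤ.

(6p - 11)(7p + 15)(p - 12)(p² + 4p + 131)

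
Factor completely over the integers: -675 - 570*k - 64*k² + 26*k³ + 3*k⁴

(3*k + 5)*(k + 3)*(k + 9)*(k - 5)

Among the possible rational roots, k = 5 is a root, so (k - 5) is a factor; dividing leaves 3*k³ + 41*k² + 141*k + 135.
Next, k = -5/3 is a root, so (3*k + 5) is a factor; dividing leaves k² + 12*k + 27.
The remaining quadratic factors as (k + 3)(k + 9).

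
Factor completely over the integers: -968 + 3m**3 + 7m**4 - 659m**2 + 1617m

Testing divisors of the constant over divisors of the leading coefficient, m = 1 is a root, so (m - 1) is a factor; dividing leaves 7m**3 + 10m**2 - 649m + 968.
Then m = 8 is a root, so (m - 8) divides it; the quotient is 7m**2 + 66m - 121.
The remaining quadratic factors as (7m - 11)(m + 11).

(7m - 11)(m + 11)(m - 1)(m - 8)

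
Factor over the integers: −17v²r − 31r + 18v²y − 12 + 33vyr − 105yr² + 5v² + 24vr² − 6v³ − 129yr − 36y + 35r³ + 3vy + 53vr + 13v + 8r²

Group: 2v(−3v² + 9vy + 2vr + 7v − 15yr − 12y + 5r² − r − 4) + (7r + 3)(−3v² + 9vy + 2vr + 7v − 15yr − 12y + 5r² − r − 4); both groups contain (−3v² + 9vy + 2vr + 7v − 15yr − 12y + 5r² − r − 4), so (2v + 7r + 3) is a factor with cofactor −3v² + 9vy + 2vr + 7v − 15yr − 12y + 5r² − r − 4.
The cofactor groups again: −3v² + 9vy + 2vr + 7v − 15yr − 12y + 5r² − r − 4 = −3v(v − 3y + r − 1) + (5r + 4)(v − 3y + r − 1); both groups contain (v − 3y + r − 1), giving −(3v − 5r − 4)(v − 3y + r − 1).

−(3v − 5r − 4)(2v + 7r + 3)(v − 3y + r − 1)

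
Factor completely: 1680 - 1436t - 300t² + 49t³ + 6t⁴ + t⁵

(t + 4)(t - 1)(t - 5)(t² + 8t + 84)

Trying the rational-root candidates, t = -4 is a root, so (t + 4) divides it; the quotient is t⁴ + 2t³ + 41t² - 464t + 420.
Next, t = 1 is a root, giving the factor (t - 1) and quotient t³ + 3t² + 44t - 420.
Next, t = 5 is a root, so (t - 5) divides it; the quotient is t² + 8t + 84.
The quadratic t² + 8t + 84 has discriminant -272 < 0 and is irreducible over ℤ.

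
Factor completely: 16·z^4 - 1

(2·z + 1)·(2·z - 1)·(4·z^2 + 1)

Write as (4·z^2)² − (1)², then factor 4·z^2 - 1 once more.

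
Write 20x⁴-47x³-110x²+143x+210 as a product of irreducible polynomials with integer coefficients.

Testing divisors of the constant over divisors of the leading coefficient, x = -5/4 is a root, giving the factor (4x+5) and quotient 5x³-18x²-5x+42.
Then x = 2 is a root, giving the factor (x-2) and quotient 5x²-8x-21.
The remaining quadratic factors as (x-3)(5x+7).

(4x+5)(5x+7)(x-2)(x-3)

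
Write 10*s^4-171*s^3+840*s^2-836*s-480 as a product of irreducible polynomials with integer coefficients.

(2*s-15)*(5*s+2)*(s-2)*(s-8)

By the rational root theorem, s = 15/2 is a root, giving the factor (2*s-15) and quotient 5*s^3-48*s^2+60*s+32.
Continuing, s = 8 is a root, so (s-8) divides it; the quotient is 5*s^2-8*s-4.
The remaining quadratic factors as (s-2)(5*s+2).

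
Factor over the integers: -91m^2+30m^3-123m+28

By the rational root theorem, m = 1/5 is a root, so (5m-1) is a factor; dividing leaves 6m^2-17m-28.
The remaining quadratic factors as (m-4)(6m+7).

(5m-1)(6m+7)(m-4)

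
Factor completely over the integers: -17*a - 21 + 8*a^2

(8*a + 7)*(a - 3)

Need a pair with product 8·(-21) = -168 and sum -17: that's 7 and -24.
Split the middle term: 8*a^2 + 7*a - 24*a - 21 = a*(8*a + 7) - 3*(8*a + 7).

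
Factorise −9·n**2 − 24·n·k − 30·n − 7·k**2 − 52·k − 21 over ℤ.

−(3·n + 7·k + 3)·(3·n + k + 7)

Group: −3·n·(3·n + k + 7) + (−7·k − 3)·(3·n + k + 7); both groups contain (3·n + k + 7).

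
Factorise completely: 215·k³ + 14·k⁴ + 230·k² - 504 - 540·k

By the rational root theorem, k = -14 is a root, giving the factor (k + 14) and quotient 14·k³ + 19·k² - 36·k - 36.
Continuing, k = 3/2 is a root, so (2·k - 3) divides it; the quotient is 7·k² + 20·k + 12.
The remaining quadratic factors as (7·k + 6)(k + 2).

(2·k - 3)·(7·k + 6)·(k + 14)·(k + 2)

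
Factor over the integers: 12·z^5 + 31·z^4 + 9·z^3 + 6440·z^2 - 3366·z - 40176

Trying the rational-root candidates, z = -9 is a root, so (z + 9) is a factor; dividing leaves 12·z^4 - 77·z^3 + 702·z^2 + 122·z - 4464.
Then z = 8/3 is a root, giving the factor (3·z - 8) and quotient 4·z^3 - 15·z^2 + 194·z + 558.
Continuing, z = -9/4 is a root, giving the factor (4·z + 9) and quotient z^2 - 6·z + 62.
The quadratic z^2 - 6·z + 62 has discriminant -212 < 0 and is irreducible over ℤ.

(3·z - 8)·(4·z + 9)·(z + 9)·(z^2 - 6·z + 62)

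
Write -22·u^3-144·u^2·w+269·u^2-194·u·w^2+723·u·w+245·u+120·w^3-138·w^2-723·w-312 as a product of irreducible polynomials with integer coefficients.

Group: 11·u·(-2·u^2-14·u·w+23·u-24·w^2+66·w+39) + (-5·w-8)·(-2·u^2-14·u·w+23·u-24·w^2+66·w+39); both groups contain (-2·u^2-14·u·w+23·u-24·w^2+66·w+39), so (11·u-5·w-8) is a factor with cofactor -2·u^2-14·u·w+23·u-24·w^2+66·w+39.
The cofactor groups again: -2·u^2-14·u·w+23·u-24·w^2+66·w+39 = -2·u·(u+4·w-13) + (-6·w-3)·(u+4·w-13); both groups contain (u+4·w-13), giving -(2·u+6·w+3)·(u+4·w-13).

-(11·u-5·w-8)·(2·u+6·w+3)·(u+4·w-13)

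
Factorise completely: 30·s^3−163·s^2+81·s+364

(5·s−13)·(6·s+7)·(s−4)

Trying the rational-root candidates, s = −7/6 is a root, so (6·s+7) divides it; the quotient is 5·s^2−33·s+52.
The remaining quadratic factors as (5·s−13)(s−4).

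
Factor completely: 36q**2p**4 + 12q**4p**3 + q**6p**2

p**2q**2(q**2 + 6p)**2

Factor out q**2p**2 first: what remains is q**4 + 12q**2p + 36p**2.
Recognize a perfect-square trinomial with the parts 6p and q**2.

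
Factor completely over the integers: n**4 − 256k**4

(n − 4k)(n + 4k)(n**2 + 16k**2)

Difference of squares twice: with A = n and B = 4k, A⁴ − B⁴ = (A² − B²)(A² + B²), and A² − B² factors again.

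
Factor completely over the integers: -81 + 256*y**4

(4*y + 3)*(4*y - 3)*(16*y**2 + 9)

Difference of squares twice: with A = 4*y and B = 3, A⁴ − B⁴ = (A² − B²)(A² + B²), and A² − B² factors again.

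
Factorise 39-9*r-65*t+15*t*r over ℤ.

(3*r-13)*(5*t-3)

Group as (15*t*r-65*t) + (-9*r+39) = 5*t*(3*r-13) - 3*(3*r-13).
Both groups share the factor (3*r-13).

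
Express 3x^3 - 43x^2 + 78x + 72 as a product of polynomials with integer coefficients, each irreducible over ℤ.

By the rational root theorem, x = 12 is a root, so (x - 12) is a factor; dividing leaves 3x^2 - 7x - 6.
The remaining quadratic factors as (x - 3)(3x + 2).

(3x + 2)(x - 12)(x - 3)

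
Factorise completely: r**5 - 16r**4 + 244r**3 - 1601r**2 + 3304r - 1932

Among the possible rational roots, r = 1 is a root, so (r - 1) divides it; the quotient is r**4 - 15r**3 + 229r**2 - 1372r + 1932.
Continuing, r = 6 is a root, so (r - 6) is a factor; dividing leaves r**3 - 9r**2 + 175r - 322.
Then r = 2 is a root, so (r - 2) is a factor; dividing leaves r**2 - 7r + 161.
The quadratic r**2 - 7r + 161 has discriminant -595 < 0 and is irreducible over ℤ.

(r - 1)(r - 2)(r - 6)(r**2 - 7r + 161)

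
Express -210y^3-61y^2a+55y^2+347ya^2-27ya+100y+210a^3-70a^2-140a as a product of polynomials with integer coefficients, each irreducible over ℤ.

-(5y-7a)(6y+5a-5)(7y+6a+4)

Group: 5y(-42y^2-71ya+11y-30a^2+10a+20) - 7a(-42y^2-71ya+11y-30a^2+10a+20); both groups contain (-42y^2-71ya+11y-30a^2+10a+20), so (5y-7a) is a factor with cofactor -42y^2-71ya+11y-30a^2+10a+20.
The cofactor groups again: -42y^2-71ya+11y-30a^2+10a+20 = -6y(7y+6a+4) + (-5a+5)(7y+6a+4); both groups contain (7y+6a+4), giving -(6y+5a-5)(7y+6a+4).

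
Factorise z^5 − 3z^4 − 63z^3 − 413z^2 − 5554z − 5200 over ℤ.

(z + 1)(z + 8)(z − 13)(z^2 + z + 50)

Trying the rational-root candidates, z = −1 is a root, so (z + 1) is a factor; dividing leaves z^4 − 4z^3 − 59z^2 − 354z − 5200.
Continuing, z = −8 is a root, giving the factor (z + 8) and quotient z^3 − 12z^2 + 37z − 650.
Next, z = 13 is a root, giving the factor (z − 13) and quotient z^2 + z + 50.
The quadratic z^2 + z + 50 has discriminant −199 < 0 and is irreducible over ℤ.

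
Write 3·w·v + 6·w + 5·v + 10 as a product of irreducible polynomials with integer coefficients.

(3·w + 5)·(v + 2)

Group as (3·w·v + 6·w) + (5·v + 10) = 3·w·(v + 2) + 5·(v + 2).
Both groups share the factor (v + 2).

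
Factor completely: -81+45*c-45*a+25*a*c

(5*a+9)*(5*c-9)

Group as (25*a*c-45*a) + (45*c-81) = 5*a*(5*c-9) + 9*(5*c-9).
Both groups share the factor (5*c-9).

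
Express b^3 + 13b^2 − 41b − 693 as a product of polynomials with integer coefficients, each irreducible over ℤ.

(b + 11)(b + 9)(b − 7)

Among the possible rational roots, b = 7 is a root, so (b − 7) is a factor; dividing leaves b^2 + 20b + 99.
The remaining quadratic factors as (b + 9)(b + 11).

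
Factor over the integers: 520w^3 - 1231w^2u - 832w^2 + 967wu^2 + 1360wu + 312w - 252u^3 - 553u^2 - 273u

Group: 5w(104w^2 - 163wu - 104w + 63u^2 + 91u) + (-4u - 3)(104w^2 - 163wu - 104w + 63u^2 + 91u); both groups contain (104w^2 - 163wu - 104w + 63u^2 + 91u), so (5w - 4u - 3) is a factor with cofactor 104w^2 - 163wu - 104w + 63u^2 + 91u.
The cofactor groups again: 104w^2 - 163wu - 104w + 63u^2 + 91u = 13w(8w - 7u) + (-9u - 13)(8w - 7u); both groups contain (8w - 7u), giving (13w - 9u - 13)(8w - 7u).

(5w - 4u - 3)(8w - 7u)(13w - 9u - 13)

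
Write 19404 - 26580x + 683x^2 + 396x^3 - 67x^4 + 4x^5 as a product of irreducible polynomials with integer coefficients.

By the rational root theorem, x = 3/4 is a root, so (4x - 3) is a factor; dividing leaves x^4 - 16x^3 + 87x^2 + 236x - 6468.
Next, x = -6 is a root, giving the factor (x + 6) and quotient x^3 - 22x^2 + 219x - 1078.
Next, x = 11 is a root, giving the factor (x - 11) and quotient x^2 - 11x + 98.
The quadratic x^2 - 11x + 98 has discriminant -271 < 0 and is irreducible over ℤ.

(4x - 3)(x + 6)(x - 11)(x^2 - 11x + 98)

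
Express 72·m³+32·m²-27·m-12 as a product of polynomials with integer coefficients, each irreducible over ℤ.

(9·m+4)·(8·m²-3)

Group as (72·m³-27·m) + (32·m²-12) = 9·m·(8·m²-3) + 4·(8·m²-3).
Both groups share the factor (8·m²-3).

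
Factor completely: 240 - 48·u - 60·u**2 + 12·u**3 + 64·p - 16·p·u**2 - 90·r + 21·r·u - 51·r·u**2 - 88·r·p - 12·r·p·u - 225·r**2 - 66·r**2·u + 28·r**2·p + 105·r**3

(15·r + 4·p - 3·u + 15)·(7·r + 4·u - 8)·(r - u - 2)

Group: r·(105·r**2 + 28·r·p + 39·r·u - 15·r + 16·p·u - 32·p - 12·u**2 + 84·u - 120) + (-u - 2)·(105·r**2 + 28·r·p + 39·r·u - 15·r + 16·p·u - 32·p - 12·u**2 + 84·u - 120); both groups contain (105·r**2 + 28·r·p + 39·r·u - 15·r + 16·p·u - 32·p - 12·u**2 + 84·u - 120), so (r - u - 2) is a factor with cofactor 105·r**2 + 28·r·p + 39·r·u - 15·r + 16·p·u - 32·p - 12·u**2 + 84·u - 120.
The cofactor groups again: 105·r**2 + 28·r·p + 39·r·u - 15·r + 16·p·u - 32·p - 12·u**2 + 84·u - 120 = 7·r·(15·r + 4·p - 3·u + 15) + (4·u - 8)·(15·r + 4·p - 3·u + 15); both groups contain (15·r + 4·p - 3·u + 15), giving (7·r + 4·u - 8)·(15·r + 4·p - 3·u + 15).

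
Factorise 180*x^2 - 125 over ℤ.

5*(6*x + 5)*(6*x - 5)

Pull out the common factor 5; 36*x^2 - 25 is a difference of squares.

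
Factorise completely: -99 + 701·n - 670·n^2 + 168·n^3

(4·n - 9)·(6·n - 1)·(7·n - 11)

Testing divisors of the constant over divisors of the leading coefficient, n = 9/4 is a root, so (4·n - 9) divides it; the quotient is 42·n^2 - 73·n + 11.
The remaining quadratic factors as (6·n - 1)(7·n - 11).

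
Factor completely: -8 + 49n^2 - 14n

(7n + 2)(7n - 4)

Need a pair with product 49·(-8) = -392 and sum -14: that's -28 and 14.
Split the middle term: 49n^2 - 28n + 14n - 8 = 7n(7n - 4) + 2(7n - 4).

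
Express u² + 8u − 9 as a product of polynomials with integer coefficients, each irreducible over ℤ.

(u + 9)(u − 1)

Two integers with product −9 and sum 8 are 9 and −1.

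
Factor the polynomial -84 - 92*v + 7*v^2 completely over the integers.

(7*v + 6)*(v - 14)

Need a pair with product 7·(-84) = -588 and sum -92: that's -98 and 6.
Split the middle term: 7*v^2 - 98*v + 6*v - 84 = 7*v*(v - 14) + 6*(v - 14).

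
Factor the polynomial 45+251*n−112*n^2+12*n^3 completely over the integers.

Among the possible rational roots, n = 5 is a root, so (n−5) is a factor; dividing leaves 12*n^2−52*n−9.
The remaining quadratic factors as (2*n−9)(6*n+1).

(2*n−9)*(6*n+1)*(n−5)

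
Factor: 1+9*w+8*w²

Need a pair with product 8·1 = 8 and sum 9: that's 1 and 8.
Split the middle term: 8*w²+w + 8*w+1 = w*(8*w+1) + (8*w+1).

(8*w+1)*(w+1)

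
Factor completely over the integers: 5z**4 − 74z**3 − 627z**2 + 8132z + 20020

Trying the rational-root candidates, z = 13 is a root, so (z − 13) is a factor; dividing leaves 5z**3 − 9z**2 − 744z − 1540.
Continuing, z = 14 is a root, so (z − 14) is a factor; dividing leaves 5z**2 + 61z + 110.
The remaining quadratic factors as (z + 10)(5z + 11).

(5z + 11)(z + 10)(z − 13)(z − 14)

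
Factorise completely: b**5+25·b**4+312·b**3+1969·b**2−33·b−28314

(b+11)·(b+6)·(b−3)·(b**2+11·b+143)

Testing divisors of the constant over divisors of the leading coefficient, b = −11 is a root, giving the factor (b+11) and quotient b**4+14·b**3+158·b**2+231·b−2574.
Then b = −6 is a root, giving the factor (b+6) and quotient b**3+8·b**2+110·b−429.
Then b = 3 is a root, giving the factor (b−3) and quotient b**2+11·b+143.
The quadratic b**2+11·b+143 has discriminant −451 < 0 and is irreducible over ℤ.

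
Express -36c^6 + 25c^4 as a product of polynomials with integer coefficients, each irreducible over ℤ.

Pull out the common factor c^4, leaving -36c^2 + 25.
Recognize a difference of squares with the parts 5 and 6c.

-c^4(6c + 5)(6c - 5)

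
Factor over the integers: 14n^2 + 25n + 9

Need a pair with product 14·9 = 126 and sum 25: that's 18 and 7.
Split the middle term: 14n^2 + 18n + 7n + 9 = 2n(7n + 9) + (7n + 9).

(2n + 1)(7n + 9)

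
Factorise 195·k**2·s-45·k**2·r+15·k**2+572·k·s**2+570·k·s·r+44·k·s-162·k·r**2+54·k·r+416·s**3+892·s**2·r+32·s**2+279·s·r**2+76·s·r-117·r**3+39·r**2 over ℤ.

(13·s-3·r+1)·(3·k+4·s+3·r)·(5·k+8·s+13·r)

Group: 5·k·(39·k·s-9·k·r+3·k+52·s**2+27·s·r+4·s-9·r**2+3·r) + (8·s+13·r)·(39·k·s-9·k·r+3·k+52·s**2+27·s·r+4·s-9·r**2+3·r); both groups contain (39·k·s-9·k·r+3·k+52·s**2+27·s·r+4·s-9·r**2+3·r), so (5·k+8·s+13·r) is a factor with cofactor 39·k·s-9·k·r+3·k+52·s**2+27·s·r+4·s-9·r**2+3·r.
The cofactor groups again: 39·k·s-9·k·r+3·k+52·s**2+27·s·r+4·s-9·r**2+3·r = 3·k·(13·s-3·r+1) + (4·s+3·r)·(13·s-3·r+1); both groups contain (13·s-3·r+1), giving (3·k+4·s+3·r)·(13·s-3·r+1).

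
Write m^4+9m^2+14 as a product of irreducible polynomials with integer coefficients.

Substitute u = m^2 to get a quadratic in u, then factor.
m^2+2 is irreducible over ℤ (always positive, so no real roots).
m^2+7 is irreducible over ℤ (always positive, so no real roots).

(m^2+2)(m^2+7)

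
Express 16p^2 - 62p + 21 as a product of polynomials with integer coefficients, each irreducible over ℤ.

(2p - 7)(8p - 3)

Need a pair with product 16·21 = 336 and sum -62: that's -6 and -56.
Split the middle term: 16p^2 - 6p - 56p + 21 = 2p(8p - 3) - 7(8p - 3).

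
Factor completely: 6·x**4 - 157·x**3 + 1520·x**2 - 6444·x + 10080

Trying the rational-root candidates, x = 14/3 is a root, so (3·x - 14) divides it; the quotient is 2·x**3 - 43·x**2 + 306·x - 720.
Then x = 6 is a root, so (x - 6) divides it; the quotient is 2·x**2 - 31·x + 120.
The remaining quadratic factors as (x - 8)(2·x - 15).

(2·x - 15)·(3·x - 14)·(x - 6)·(x - 8)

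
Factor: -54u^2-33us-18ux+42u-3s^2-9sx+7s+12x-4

-(6u+3s-4)(9u+s+3x-1)

Group: -6u(9u+s+3x-1) + (-3s+4)(9u+s+3x-1); both groups contain (9u+s+3x-1).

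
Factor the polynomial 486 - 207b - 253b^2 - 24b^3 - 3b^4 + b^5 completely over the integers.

By the rational root theorem, b = 9 is a root, so (b - 9) is a factor; dividing leaves b^4 + 6b^3 + 30b^2 + 17b - 54.
Then b = -2 is a root, giving the factor (b + 2) and quotient b^3 + 4b^2 + 22b - 27.
Then b = 1 is a root, giving the factor (b - 1) and quotient b^2 + 5b + 27.
The quadratic b^2 + 5b + 27 has discriminant -83 < 0 and is irreducible over ℤ.

(b + 2)(b - 1)(b - 9)(b^2 + 5b + 27)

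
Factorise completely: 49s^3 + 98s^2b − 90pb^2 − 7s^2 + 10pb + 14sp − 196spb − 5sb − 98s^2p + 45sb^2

(s − 2p)(7s + 5b)(7s + 9b − 1)

Group: 7s(7s^2 − 14sp + 5sb − 10pb) + (9b − 1)(7s^2 − 14sp + 5sb − 10pb); both groups contain (7s^2 − 14sp + 5sb − 10pb), so (7s + 9b − 1) is a factor with cofactor 7s^2 − 14sp + 5sb − 10pb.
The cofactor groups again: 7s^2 − 14sp + 5sb − 10pb = s(7s + 5b) − 2p(7s + 5b); both groups contain (7s + 5b), giving (s − 2p)(7s + 5b).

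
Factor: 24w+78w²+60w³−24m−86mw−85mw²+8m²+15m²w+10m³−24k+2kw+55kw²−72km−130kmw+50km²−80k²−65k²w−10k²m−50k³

−(10k−10m+15w+12)(5k+m+4w+2)(k+m−w)

Group: 5k(−10k²−5kw−12k+10m²−25mw−12m+15w²+12w) + (m+4w+2)(−10k²−5kw−12k+10m²−25mw−12m+15w²+12w); both groups contain (−10k²−5kw−12k+10m²−25mw−12m+15w²+12w), so (5k+m+4w+2) is a factor with cofactor −10k²−5kw−12k+10m²−25mw−12m+15w²+12w.
The cofactor groups again: −10k²−5kw−12k+10m²−25mw−12m+15w²+12w = −10k(k+m−w) + (10m−15w−12)(k+m−w); both groups contain (k+m−w), giving −(10k−10m+15w+12)(k+m−w).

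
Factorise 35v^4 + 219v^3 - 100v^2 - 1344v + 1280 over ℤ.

Trying the rational-root candidates, v = 8/7 is a root, so (7v - 8) divides it; the quotient is 5v^3 + 37v^2 + 28v - 160.
Continuing, v = -5 is a root, so (v + 5) is a factor; dividing leaves 5v^2 + 12v - 32.
The remaining quadratic factors as (5v - 8)(v + 4).

(5v - 8)(7v - 8)(v + 4)(v + 5)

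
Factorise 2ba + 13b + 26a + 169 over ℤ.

Group as (2ba + 13b) + (26a + 169) = b(2a + 13) + 13(2a + 13).
Both groups share the factor (2a + 13).

(2a + 13)(b + 13)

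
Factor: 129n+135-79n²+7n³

Testing divisors of the constant over divisors of the leading coefficient, n = 9 is a root, giving the factor (n-9) and quotient 7n²-16n-15.
The remaining quadratic factors as (7n+5)(n-3).

(7n+5)(n-3)(n-9)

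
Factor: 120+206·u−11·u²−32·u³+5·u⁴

By the rational root theorem, u = 5 is a root, so (u−5) divides it; the quotient is 5·u³−7·u²−46·u−24.
Next, u = −2 is a root, giving the factor (u+2) and quotient 5·u²−17·u−12.
The remaining quadratic factors as (5·u+3)(u−4).

(5·u+3)·(u+2)·(u−4)·(u−5)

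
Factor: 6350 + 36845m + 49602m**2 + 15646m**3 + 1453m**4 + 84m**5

Trying the rational-root candidates, m = −1/4 is a root, so (4m + 1) divides it; the quotient is 21m**4 + 358m**3 + 3822m**2 + 11445m + 6350.
Next, m = −5/7 is a root, so (7m + 5) is a factor; dividing leaves 3m**3 + 49m**2 + 511m + 1270.
Continuing, m = −10/3 is a root, so (3m + 10) divides it; the quotient is m**2 + 13m + 127.
The quadratic m**2 + 13m + 127 has discriminant −339 < 0 and is irreducible over ℤ.

(3m + 10)(4m + 1)(7m + 5)(m**2 + 13m + 127)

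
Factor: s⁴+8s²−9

Substitute u = s² to get a quadratic in u, then factor.
s²−1 is a difference of squares.
s²+9 is irreducible over ℤ (sum of squares).

(s+1)(s−1)(s²+9)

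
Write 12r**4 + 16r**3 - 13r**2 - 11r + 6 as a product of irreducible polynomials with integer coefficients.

(2r + 3)(2r - 1)(3r - 2)(r + 1)

Among the possible rational roots, r = -1 is a root, giving the factor (r + 1) and quotient 12r**3 + 4r**2 - 17r + 6.
Continuing, r = -3/2 is a root, giving the factor (2r + 3) and quotient 6r**2 - 7r + 2.
The remaining quadratic factors as (2r - 1)(3r - 2).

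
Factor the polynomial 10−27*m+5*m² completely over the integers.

Need a pair with product 5·10 = 50 and sum −27: that's −2 and −25.
Split the middle term: 5*m²−2*m − 25*m+10 = m*(5*m−2) − 5*(5*m−2).

(5*m−2)*(m−5)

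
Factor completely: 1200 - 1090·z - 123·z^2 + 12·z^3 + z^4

(z + 15)·(z + 8)·(z - 1)·(z - 10)

Among the possible rational roots, z = -15 is a root, so (z + 15) divides it; the quotient is z^3 - 3·z^2 - 78·z + 80.
Next, z = -8 is a root, so (z + 8) divides it; the quotient is z^2 - 11·z + 10.
The remaining quadratic factors as (z - 10)(z - 1).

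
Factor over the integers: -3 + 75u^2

Factor out 3, leaving 25u^2 - 1, which is a difference of two squares.

3(5u + 1)(5u - 1)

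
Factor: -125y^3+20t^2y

5y(2t+5y)(2t-5y)

Pull out the common factor 5y; 4t^2-25y^2 is a difference of squares.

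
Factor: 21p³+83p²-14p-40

(3p+2)(7p-5)(p+4)

Testing divisors of the constant over divisors of the leading coefficient, p = 5/7 is a root, so (7p-5) divides it; the quotient is 3p²+14p+8.
The remaining quadratic factors as (3p+2)(p+4).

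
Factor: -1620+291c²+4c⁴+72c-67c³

(4c-15)(c+2)(c-6)(c-9)

Among the possible rational roots, c = 9 is a root, so (c-9) is a factor; dividing leaves 4c³-31c²+12c+180.
Continuing, c = 15/4 is a root, so (4c-15) is a factor; dividing leaves c²-4c-12.
The remaining quadratic factors as (c+2)(c-6).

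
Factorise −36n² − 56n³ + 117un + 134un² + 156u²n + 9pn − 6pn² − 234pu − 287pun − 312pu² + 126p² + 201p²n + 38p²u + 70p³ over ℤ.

Group: 7p(10p² + 24pu + 23pn + 18p − 12un − 14n² − 9n) + (−13u + 4n)(10p² + 24pu + 23pn + 18p − 12un − 14n² − 9n); both groups contain (10p² + 24pu + 23pn + 18p − 12un − 14n² − 9n), so (7p − 13u + 4n) is a factor with cofactor 10p² + 24pu + 23pn + 18p − 12un − 14n² − 9n.
The cofactor groups again: 10p² + 24pu + 23pn + 18p − 12un − 14n² − 9n = 5p(2p − n) + (12u + 14n + 9)(2p − n); both groups contain (2p − n), giving (5p + 12u + 14n + 9)(2p − n).

(2p − n)(5p + 12u + 14n + 9)(7p − 13u + 4n)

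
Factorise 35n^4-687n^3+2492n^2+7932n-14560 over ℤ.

Testing divisors of the constant over divisors of the leading coefficient, n = 13 is a root, giving the factor (n-13) and quotient 35n^3-232n^2-524n+1120.
Next, n = -14/5 is a root, so (5n+14) is a factor; dividing leaves 7n^2-66n+80.
The remaining quadratic factors as (n-8)(7n-10).

(5n+14)(7n-10)(n-13)(n-8)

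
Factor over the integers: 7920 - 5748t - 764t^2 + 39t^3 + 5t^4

(5t - 6)(t + 10)(t + 11)(t - 12)

Testing divisors of the constant over divisors of the leading coefficient, t = 12 is a root, so (t - 12) is a factor; dividing leaves 5t^3 + 99t^2 + 424t - 660.
Then t = -10 is a root, so (t + 10) divides it; the quotient is 5t^2 + 49t - 66.
The remaining quadratic factors as (5t - 6)(t + 11).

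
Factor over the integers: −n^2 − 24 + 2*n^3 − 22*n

(2*n + 3)*(n + 2)*(n − 4)

Testing divisors of the constant over divisors of the leading coefficient, n = 4 is a root, giving the factor (n − 4) and quotient 2*n^2 + 7*n + 6.
The remaining quadratic factors as (n + 2)(2*n + 3).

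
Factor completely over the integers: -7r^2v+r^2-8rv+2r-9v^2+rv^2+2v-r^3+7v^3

Group: r(-r^2-r+v^2-v) + (7v-2)(-r^2-r+v^2-v); both groups contain (-r^2-r+v^2-v), so (r+7v-2) is a factor with cofactor -r^2-r+v^2-v.
The cofactor groups again: -r^2-r+v^2-v = -r(r-v+1) - v(r-v+1); both groups contain (r-v+1), giving -(r+v)(r-v+1).

-(r+7v-2)(r+v)(r-v+1)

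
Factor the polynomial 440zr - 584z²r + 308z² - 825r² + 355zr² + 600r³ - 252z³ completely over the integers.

Group: 2z(-126z² + 23zr + 154z + 120r² - 165r) + 5r(-126z² + 23zr + 154z + 120r² - 165r); both groups contain (-126z² + 23zr + 154z + 120r² - 165r), so (2z + 5r) is a factor with cofactor -126z² + 23zr + 154z + 120r² - 165r.
The cofactor groups again: -126z² + 23zr + 154z + 120r² - 165r = -14z(9z + 8r - 11) + 15r(9z + 8r - 11); both groups contain (9z + 8r - 11), giving -(14z - 15r)(9z + 8r - 11).

-(14z - 15r)(2z + 5r)(9z + 8r - 11)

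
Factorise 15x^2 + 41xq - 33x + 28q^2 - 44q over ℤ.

Group: 3x(5x + 7q - 11) + 4q(5x + 7q - 11); both groups contain (5x + 7q - 11).

(3x + 4q)(5x + 7q - 11)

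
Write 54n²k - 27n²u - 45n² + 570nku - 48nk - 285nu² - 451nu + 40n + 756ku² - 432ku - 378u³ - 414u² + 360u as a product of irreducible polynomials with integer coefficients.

Group: n(54nk - 27nu - 45n + 84ku - 48k - 42u² - 46u + 40) + 9u(54nk - 27nu - 45n + 84ku - 48k - 42u² - 46u + 40); both groups contain (54nk - 27nu - 45n + 84ku - 48k - 42u² - 46u + 40), so (n + 9u) is a factor with cofactor 54nk - 27nu - 45n + 84ku - 48k - 42u² - 46u + 40.
The cofactor groups again: 54nk - 27nu - 45n + 84ku - 48k - 42u² - 46u + 40 = 6k(9n + 14u - 8) + (-3u - 5)(9n + 14u - 8); both groups contain (9n + 14u - 8), giving (6k - 3u - 5)(9n + 14u - 8).

(6k - 3u - 5)(9n + 14u - 8)(n + 9u)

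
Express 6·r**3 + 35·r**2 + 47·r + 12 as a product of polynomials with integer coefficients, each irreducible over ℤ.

(2·r + 3)·(3·r + 1)·(r + 4)

Trying the rational-root candidates, r = -4 is a root, so (r + 4) divides it; the quotient is 6·r**2 + 11·r + 3.
The remaining quadratic factors as (2·r + 3)(3·r + 1).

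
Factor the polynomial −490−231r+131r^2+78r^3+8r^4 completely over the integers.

Trying the rational-root candidates, r = −2 is a root, so (r+2) divides it; the quotient is 8r^3+62r^2+7r−245.
Continuing, r = −7 is a root, giving the factor (r+7) and quotient 8r^2+6r−35.
The remaining quadratic factors as (2r+5)(4r−7).

(2r+5)(4r−7)(r+2)(r+7)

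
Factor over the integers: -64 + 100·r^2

Pull out the common factor 4; 25·r^2 - 16 is a difference of squares.

4·(5·r + 4)·(5·r - 4)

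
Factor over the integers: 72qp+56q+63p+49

(8q+7)(9p+7)

Group as (72qp+56q) + (63p+49) = 8q(9p+7) + 7(9p+7).
Both groups share the factor (9p+7).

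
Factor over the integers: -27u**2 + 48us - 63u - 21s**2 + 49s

-(3u - 3s + 7)(9u - 7s)

Group: -3u(9u - 7s) + (3s - 7)(9u - 7s); both groups contain (9u - 7s).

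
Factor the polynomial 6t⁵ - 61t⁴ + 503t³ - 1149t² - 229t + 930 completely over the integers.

(6t + 5)(t - 1)(t - 3)(t² - 7t + 62)

Testing divisors of the constant over divisors of the leading coefficient, t = 3 is a root, giving the factor (t - 3) and quotient 6t⁴ - 43t³ + 374t² - 27t - 310.
Continuing, t = -5/6 is a root, giving the factor (6t + 5) and quotient t³ - 8t² + 69t - 62.
Continuing, t = 1 is a root, so (t - 1) divides it; the quotient is t² - 7t + 62.
The quadratic t² - 7t + 62 has discriminant -199 < 0 and is irreducible over ℤ.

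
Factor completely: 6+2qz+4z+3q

(2z+3)(q+2)

Group as (2qz+3q) + (4z+6) = q(2z+3) + 2(2z+3).
Both groups share the factor (2z+3).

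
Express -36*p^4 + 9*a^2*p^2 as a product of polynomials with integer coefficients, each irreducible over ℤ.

9*p^2*(a + 2*p)*(a - 2*p)

Pull out the common factor 9*p^2; a^2 - 4*p^2 is a difference of squares.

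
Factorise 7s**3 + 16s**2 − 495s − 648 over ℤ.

Among the possible rational roots, s = −9/7 is a root, so (7s + 9) is a factor; dividing leaves s**2 + s − 72.
The remaining quadratic factors as (s − 8)(s + 9).

(7s + 9)(s + 9)(s − 8)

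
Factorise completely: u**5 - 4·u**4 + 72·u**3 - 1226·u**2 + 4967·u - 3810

Trying the rational-root candidates, u = 5 is a root, so (u - 5) divides it; the quotient is u**4 + u**3 + 77·u**2 - 841·u + 762.
Continuing, u = 6 is a root, giving the factor (u - 6) and quotient u**3 + 7·u**2 + 119·u - 127.
Continuing, u = 1 is a root, so (u - 1) is a factor; dividing leaves u**2 + 8·u + 127.
The quadratic u**2 + 8·u + 127 has discriminant -444 < 0 and is irreducible over ℤ.

(u - 1)·(u - 5)·(u - 6)·(u**2 + 8·u + 127)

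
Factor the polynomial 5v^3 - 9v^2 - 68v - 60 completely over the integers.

(5v + 6)(v + 2)(v - 5)

By the rational root theorem, v = -2 is a root, so (v + 2) divides it; the quotient is 5v^2 - 19v - 30.
The remaining quadratic factors as (5v + 6)(v - 5).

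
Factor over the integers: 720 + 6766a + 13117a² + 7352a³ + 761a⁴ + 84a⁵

Among the possible rational roots, a = -5/4 is a root, so (4a + 5) divides it; the quotient is 21a⁴ + 164a³ + 1633a² + 1238a + 144.
Next, a = -1/7 is a root, so (7a + 1) is a factor; dividing leaves 3a³ + 23a² + 230a + 144.
Next, a = -2/3 is a root, giving the factor (3a + 2) and quotient a² + 7a + 72.
The quadratic a² + 7a + 72 has discriminant -239 < 0 and is irreducible over ℤ.

(3a + 2)(4a + 5)(7a + 1)(a² + 7a + 72)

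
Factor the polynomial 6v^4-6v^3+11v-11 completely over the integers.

(v-1)(6v^3+11)

Group as (6v^4+11v) + (-6v^3-11) = v(6v^3+11) - (6v^3+11).
Both groups share the factor (6v^3+11).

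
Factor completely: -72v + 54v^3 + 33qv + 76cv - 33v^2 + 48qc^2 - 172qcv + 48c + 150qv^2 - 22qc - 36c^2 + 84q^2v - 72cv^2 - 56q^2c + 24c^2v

Group: 2c(-28q^2 + 24qc - 50qv - 11q + 12cv - 18c - 18v^2 + 11v + 24) - 3v(-28q^2 + 24qc - 50qv - 11q + 12cv - 18c - 18v^2 + 11v + 24); both groups contain (-28q^2 + 24qc - 50qv - 11q + 12cv - 18c - 18v^2 + 11v + 24), so (2c - 3v) is a factor with cofactor -28q^2 + 24qc - 50qv - 11q + 12cv - 18c - 18v^2 + 11v + 24.
The cofactor groups again: -28q^2 + 24qc - 50qv - 11q + 12cv - 18c - 18v^2 + 11v + 24 = -4q(7q - 6c + 9v + 8) + (-2v + 3)(7q - 6c + 9v + 8); both groups contain (7q - 6c + 9v + 8), giving -(4q + 2v - 3)(7q - 6c + 9v + 8).

-(7q - 6c + 9v + 8)(2c - 3v)(4q + 2v - 3)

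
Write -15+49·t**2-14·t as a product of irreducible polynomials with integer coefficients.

(7·t+3)·(7·t-5)

Need a pair with product 49·(-15) = -735 and sum -14: that's 21 and -35.
Split the middle term: 49·t**2+21·t - 35·t-15 = 7·t·(7·t+3) - 5·(7·t+3).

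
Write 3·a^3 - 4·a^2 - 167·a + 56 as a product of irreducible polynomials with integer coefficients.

Trying the rational-root candidates, a = 8 is a root, so (a - 8) is a factor; dividing leaves 3·a^2 + 20·a - 7.
The remaining quadratic factors as (3·a - 1)(a + 7).

(3·a - 1)·(a + 7)·(a - 8)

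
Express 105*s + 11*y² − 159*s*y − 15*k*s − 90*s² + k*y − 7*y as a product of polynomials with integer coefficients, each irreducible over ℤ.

−(15*s − y)*(k + 6*s + 11*y − 7)

Group: −k*(15*s − y) + (−6*s − 11*y + 7)*(15*s − y); both groups contain (15*s − y).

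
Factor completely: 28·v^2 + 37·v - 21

(4·v + 7)·(7·v - 3)

Need a pair with product 28·(-21) = -588 and sum 37: that's -12 and 49.
Split the middle term: 28·v^2 - 12·v + 49·v - 21 = 4·v·(7·v - 3) + 7·(7·v - 3).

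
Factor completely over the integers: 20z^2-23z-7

(4z+1)(5z-7)

Need a pair with product 20·(-7) = -140 and sum -23: that's -28 and 5.
Split the middle term: 20z^2-28z + 5z-7 = 4z(5z-7) + (5z-7).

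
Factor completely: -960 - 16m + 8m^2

Pull out the common factor 8, then factor the remaining trinomial.

8(m + 10)(m - 12)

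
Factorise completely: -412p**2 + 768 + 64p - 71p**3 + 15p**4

Testing divisors of the constant over divisors of the leading coefficient, p = -3 is a root, so (p + 3) divides it; the quotient is 15p**3 - 116p**2 - 64p + 256.
Then p = 4/3 is a root, so (3p - 4) divides it; the quotient is 5p**2 - 32p - 64.
The remaining quadratic factors as (p - 8)(5p + 8).

(3p - 4)(5p + 8)(p + 3)(p - 8)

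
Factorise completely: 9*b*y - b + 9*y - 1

Group as (9*b*y - b) + (9*y - 1) = b*(9*y - 1) + (9*y - 1).
Both groups share the factor (9*y - 1).

(9*y - 1)*(b + 1)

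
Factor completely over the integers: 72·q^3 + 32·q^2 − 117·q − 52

Group as (72·q^3 − 117·q) + (32·q^2 − 52) = 9·q·(8·q^2 − 13) + 4·(8·q^2 − 13).
Both groups share the factor (8·q^2 − 13).

(9·q + 4)·(8·q^2 − 13)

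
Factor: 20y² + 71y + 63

(4y + 7)(5y + 9)

Need a pair with product 20·63 = 1260 and sum 71: that's 36 and 35.
Split the middle term: 20y² + 36y + 35y + 63 = 4y(5y + 9) + 7(5y + 9).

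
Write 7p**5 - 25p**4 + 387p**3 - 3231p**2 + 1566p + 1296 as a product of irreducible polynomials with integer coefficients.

By the rational root theorem, p = 1 is a root, giving the factor (p - 1) and quotient 7p**4 - 18p**3 + 369p**2 - 2862p - 1296.
Next, p = 6 is a root, so (p - 6) is a factor; dividing leaves 7p**3 + 24p**2 + 513p + 216.
Continuing, p = -3/7 is a root, so (7p + 3) is a factor; dividing leaves p**2 + 3p + 72.
The quadratic p**2 + 3p + 72 has discriminant -279 < 0 and is irreducible over ℤ.

(7p + 3)(p - 1)(p - 6)(p**2 + 3p + 72)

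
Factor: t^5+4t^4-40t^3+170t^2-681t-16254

(t+6)(t+9)(t-7)(t^2-4t+43)

Testing divisors of the constant over divisors of the leading coefficient, t = -6 is a root, so (t+6) is a factor; dividing leaves t^4-2t^3-28t^2+338t-2709.
Then t = 7 is a root, giving the factor (t-7) and quotient t^3+5t^2+7t+387.
Next, t = -9 is a root, so (t+9) is a factor; dividing leaves t^2-4t+43.
The quadratic t^2-4t+43 has discriminant -156 < 0 and is irreducible over ℤ.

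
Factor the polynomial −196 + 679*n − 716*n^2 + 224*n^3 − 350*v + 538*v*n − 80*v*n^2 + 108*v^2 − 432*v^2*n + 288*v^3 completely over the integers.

Group: 6*v*(48*v^2 − 104*v*n + 74*v + 56*n^2 − 81*n + 28) + (4*n − 7)*(48*v^2 − 104*v*n + 74*v + 56*n^2 − 81*n + 28); both groups contain (48*v^2 − 104*v*n + 74*v + 56*n^2 − 81*n + 28), so (6*v + 4*n − 7) is a factor with cofactor 48*v^2 − 104*v*n + 74*v + 56*n^2 − 81*n + 28.
The cofactor groups again: 48*v^2 − 104*v*n + 74*v + 56*n^2 − 81*n + 28 = 6*v*(8*v − 8*n + 7) + (−7*n + 4)*(8*v − 8*n + 7); both groups contain (8*v − 8*n + 7), giving (6*v − 7*n + 4)*(8*v − 8*n + 7).

(6*v − 7*n + 4)*(8*v − 8*n + 7)*(6*v + 4*n − 7)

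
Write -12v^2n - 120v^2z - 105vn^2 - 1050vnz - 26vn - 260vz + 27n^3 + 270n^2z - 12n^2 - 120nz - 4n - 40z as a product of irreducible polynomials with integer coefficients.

Group: 12v(-vn - 10vz - 9n^2 - 90nz - 2n - 20z) + (-3n + 2)(-vn - 10vz - 9n^2 - 90nz - 2n - 20z); both groups contain (-vn - 10vz - 9n^2 - 90nz - 2n - 20z), so (12v - 3n + 2) is a factor with cofactor -vn - 10vz - 9n^2 - 90nz - 2n - 20z.
The cofactor groups again: -vn - 10vz - 9n^2 - 90nz - 2n - 20z = -v(n + 10z) + (-9n - 2)(n + 10z); both groups contain (n + 10z), giving -(v + 9n + 2)(n + 10z).

-(12v - 3n + 2)(v + 9n + 2)(n + 10z)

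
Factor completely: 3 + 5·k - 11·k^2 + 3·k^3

Testing divisors of the constant over divisors of the leading coefficient, k = 3 is a root, so (k - 3) divides it; the quotient is 3·k^2 - 2·k - 1.
The remaining quadratic factors as (3·k + 1)(k - 1).

(3·k + 1)·(k - 1)·(k - 3)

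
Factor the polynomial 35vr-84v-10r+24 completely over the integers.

Group as (35vr-84v) + (-10r+24) = 7v(5r-12) - 2(5r-12).
Both groups share the factor (5r-12).

(5r-12)(7v-2)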